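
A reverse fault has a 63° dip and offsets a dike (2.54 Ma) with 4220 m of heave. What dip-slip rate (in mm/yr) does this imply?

3.66 mm/yr

dip-slip = heave / cos(dip) = 4220 m / cos(63°) = 9295 m
rate = 9295 m / 2.54 Ma = 0.00366 m/yr = 3.66 mm/yr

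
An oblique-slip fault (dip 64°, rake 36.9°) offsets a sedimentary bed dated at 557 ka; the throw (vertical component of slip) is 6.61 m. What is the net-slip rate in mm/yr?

dip-slip = throw / sin(dip) = 6.61 / sin(64°) = 7.354 m
net slip = dip-slip / sin(rake) = 7.354 / sin(36.9°) = 12.25 m
rate = 12.25 m / 557 ka = 0.0000220 m/yr = 0.0220 mm/yr

0.0220 mm/yr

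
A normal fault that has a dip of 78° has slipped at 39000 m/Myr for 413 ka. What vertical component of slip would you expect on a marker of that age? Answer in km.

dip-slip = rate × time = 39000 m/Myr × 413 ka = 16110 m
throw = dip-slip × sin(dip) = 16110 × sin(78°) = 15800 m = 15.8 km

15.8 km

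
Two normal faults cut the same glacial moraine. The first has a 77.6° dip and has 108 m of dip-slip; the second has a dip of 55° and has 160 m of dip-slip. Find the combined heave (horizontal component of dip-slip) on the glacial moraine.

heave_A = 108 × cos(77.6°) = 23.19 m
heave_B = 160 × cos(55°) = 91.77 m
total = 23.19 + 91.77 = 115 m

115 m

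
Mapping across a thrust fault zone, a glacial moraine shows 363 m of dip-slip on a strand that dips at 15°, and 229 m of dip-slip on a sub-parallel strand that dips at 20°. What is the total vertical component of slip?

throw_A = 363 × sin(15°) = 93.95 m
throw_B = 229 × sin(20°) = 78.32 m
total = 93.95 + 78.32 = 172 m

172 m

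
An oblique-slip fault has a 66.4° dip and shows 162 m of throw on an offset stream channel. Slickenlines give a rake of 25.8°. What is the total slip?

dip-slip = throw / sin(dip) = 162 / sin(66.4°) = 176.8 m
net slip = dip-slip / sin(rake) = 176.8 / sin(25.8°) = 406 m

406 m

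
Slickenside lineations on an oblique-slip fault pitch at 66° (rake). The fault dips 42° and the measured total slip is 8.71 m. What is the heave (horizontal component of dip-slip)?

5.91 m

dip-slip = net slip × sin(rake) = 8.71 m × sin(66°) = 7.957 m
heave = dip-slip × cos(dip) = 7.957 × cos(42°) = 5.91 m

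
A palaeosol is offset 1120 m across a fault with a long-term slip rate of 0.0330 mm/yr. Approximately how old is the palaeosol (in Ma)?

age = offset / rate = 1120 m / (0.0330 mm/yr) = 3.39e+07 yr = 33.9 Ma

33.9 Ma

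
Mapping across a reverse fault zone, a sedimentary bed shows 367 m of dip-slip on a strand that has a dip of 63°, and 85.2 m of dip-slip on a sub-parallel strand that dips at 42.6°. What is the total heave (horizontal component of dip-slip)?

heave_A = 367 × cos(63°) = 166.6 m
heave_B = 85.2 × cos(42.6°) = 62.72 m
total = 166.6 + 62.72 = 229 m

229 m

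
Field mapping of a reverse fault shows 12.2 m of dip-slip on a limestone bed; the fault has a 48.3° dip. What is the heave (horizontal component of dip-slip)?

8.12 m

heave = dip-slip × cos(dip) = 12.2 m × cos(48.3°) = 8.12 m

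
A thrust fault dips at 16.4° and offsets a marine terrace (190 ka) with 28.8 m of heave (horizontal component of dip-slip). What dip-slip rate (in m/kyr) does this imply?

dip-slip = heave / cos(dip) = 28.8 m / cos(16.4°) = 30.02 m
rate = 30.02 m / 190 ka = 0.000158 m/yr = 0.158 m/kyr

0.158 m/kyr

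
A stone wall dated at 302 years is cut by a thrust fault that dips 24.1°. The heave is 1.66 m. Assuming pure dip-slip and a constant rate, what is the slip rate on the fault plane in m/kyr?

dip-slip = heave / cos(dip) = 1.66 m / cos(24.1°) = 1.819 m
rate = 1.819 m / 302 years = 0.00602 m/yr = 6.02 m/kyr

6.02 m/kyr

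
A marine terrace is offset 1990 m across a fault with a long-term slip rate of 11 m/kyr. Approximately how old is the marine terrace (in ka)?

age = offset / rate = 1990 m / (11 m/kyr) = 181000 yr = 181 ka

181 ka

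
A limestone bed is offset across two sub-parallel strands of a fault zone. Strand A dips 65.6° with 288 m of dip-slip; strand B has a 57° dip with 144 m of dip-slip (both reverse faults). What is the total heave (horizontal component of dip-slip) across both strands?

197 m

heave_A = 288 × cos(65.6°) = 119 m
heave_B = 144 × cos(57°) = 78.43 m
total = 119 + 78.43 = 197 m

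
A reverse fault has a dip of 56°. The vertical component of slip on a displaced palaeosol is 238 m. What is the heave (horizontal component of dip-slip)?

heave = throw / tan(dip) = 238 / tan(56°) = 161 m

161 m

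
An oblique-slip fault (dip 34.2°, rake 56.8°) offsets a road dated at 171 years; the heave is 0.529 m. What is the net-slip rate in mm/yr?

dip-slip = heave / cos(dip) = 0.529 / cos(34.2°) = 0.6396 m
net slip = dip-slip / sin(rake) = 0.6396 / sin(56.8°) = 0.7644 m
rate = 0.7644 m / 171 years = 0.00447 m/yr = 4.47 mm/yr

4.47 mm/yr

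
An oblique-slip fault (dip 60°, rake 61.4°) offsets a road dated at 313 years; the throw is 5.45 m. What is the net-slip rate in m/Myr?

dip-slip = throw / sin(dip) = 5.45 / sin(60°) = 6.293 m
net slip = dip-slip / sin(rake) = 6.293 / sin(61.4°) = 7.168 m
rate = 7.168 m / 313 years = 0.0229 m/yr = 22900 m/Myr

22900 m/Myr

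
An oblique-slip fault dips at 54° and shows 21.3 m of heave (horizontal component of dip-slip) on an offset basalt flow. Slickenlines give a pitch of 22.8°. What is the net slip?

93.5 m

dip-slip = heave / cos(dip) = 21.3 / cos(54°) = 36.24 m
net slip = dip-slip / sin(rake) = 36.24 / sin(22.8°) = 93.5 m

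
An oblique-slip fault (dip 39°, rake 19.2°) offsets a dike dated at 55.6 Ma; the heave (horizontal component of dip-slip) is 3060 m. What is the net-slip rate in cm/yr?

dip-slip = heave / cos(dip) = 3060 / cos(39°) = 3937 m
net slip = dip-slip / sin(rake) = 3937 / sin(19.2°) = 11970 m
rate = 11970 m / 55.6 Ma = 0.000215 m/yr = 0.0215 cm/yr

0.0215 cm/yr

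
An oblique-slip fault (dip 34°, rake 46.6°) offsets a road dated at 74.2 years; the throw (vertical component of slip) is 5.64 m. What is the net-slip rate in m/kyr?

187 m/kyr

dip-slip = throw / sin(dip) = 5.64 / sin(34°) = 10.09 m
net slip = dip-slip / sin(rake) = 10.09 / sin(46.6°) = 13.88 m
rate = 13.88 m / 74.2 years = 0.187 m/yr = 187 m/kyr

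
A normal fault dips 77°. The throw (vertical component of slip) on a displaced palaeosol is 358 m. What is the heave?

82.7 m

heave = throw / tan(dip) = 358 / tan(77°) = 82.7 m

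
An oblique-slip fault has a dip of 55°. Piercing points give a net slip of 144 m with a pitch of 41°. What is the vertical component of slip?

77.4 m

dip-slip = net slip × sin(rake) = 144 m × sin(41°) = 94.47 m
throw = dip-slip × sin(dip) = 94.47 × sin(55°) = 77.4 m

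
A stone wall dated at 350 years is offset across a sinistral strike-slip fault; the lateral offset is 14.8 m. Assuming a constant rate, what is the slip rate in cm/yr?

4.23 cm/yr

rate = 14.8 m / 350 years = 0.0423 m/yr = 4.23 cm/yr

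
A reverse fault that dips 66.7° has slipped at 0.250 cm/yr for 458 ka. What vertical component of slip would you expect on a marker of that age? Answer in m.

1050 m

dip-slip = rate × time = 0.250 cm/yr × 458 ka = 1145 m
throw = dip-slip × sin(dip) = 1145 × sin(66.7°) = 1050 m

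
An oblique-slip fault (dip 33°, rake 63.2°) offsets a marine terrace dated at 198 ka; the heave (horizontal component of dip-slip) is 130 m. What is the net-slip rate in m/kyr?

dip-slip = heave / cos(dip) = 130 / cos(33°) = 155 m
net slip = dip-slip / sin(rake) = 155 / sin(63.2°) = 173.7 m
rate = 173.7 m / 198 ka = 0.000877 m/yr = 0.877 m/kyr

0.877 m/kyr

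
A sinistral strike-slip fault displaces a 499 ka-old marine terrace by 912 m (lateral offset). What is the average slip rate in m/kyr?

1.83 m/kyr

rate = 912 m / 499 ka = 0.00183 m/yr = 1.83 m/kyr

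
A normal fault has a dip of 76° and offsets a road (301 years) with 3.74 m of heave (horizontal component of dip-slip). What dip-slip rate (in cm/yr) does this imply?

dip-slip = heave / cos(dip) = 3.74 m / cos(76°) = 15.46 m
rate = 15.46 m / 301 years = 0.0514 m/yr = 5.14 cm/yr

5.14 cm/yr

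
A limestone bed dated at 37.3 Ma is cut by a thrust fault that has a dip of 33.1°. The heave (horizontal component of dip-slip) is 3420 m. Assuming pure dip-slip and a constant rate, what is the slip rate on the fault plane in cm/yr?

dip-slip = heave / cos(dip) = 3420 m / cos(33.1°) = 4083 m
rate = 4083 m / 37.3 Ma = 0.000109 m/yr = 0.0109 cm/yr

0.0109 cm/yr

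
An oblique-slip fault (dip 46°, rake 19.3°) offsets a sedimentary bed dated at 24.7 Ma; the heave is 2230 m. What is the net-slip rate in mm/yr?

dip-slip = heave / cos(dip) = 2230 / cos(46°) = 3210 m
net slip = dip-slip / sin(rake) = 3210 / sin(19.3°) = 9713 m
rate = 9713 m / 24.7 Ma = 0.000393 m/yr = 0.393 mm/yr

0.393 mm/yr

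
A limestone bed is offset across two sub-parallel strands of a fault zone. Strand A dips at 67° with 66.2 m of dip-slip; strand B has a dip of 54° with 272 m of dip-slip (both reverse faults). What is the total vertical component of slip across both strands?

281 m

throw_A = 66.2 × sin(67°) = 60.94 m
throw_B = 272 × sin(54°) = 220.1 m
total = 60.94 + 220.1 = 281 m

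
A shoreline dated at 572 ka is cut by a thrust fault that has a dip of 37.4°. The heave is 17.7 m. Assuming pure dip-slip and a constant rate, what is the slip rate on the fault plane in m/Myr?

dip-slip = heave / cos(dip) = 17.7 m / cos(37.4°) = 22.28 m
rate = 22.28 m / 572 ka = 0.0000390 m/yr = 39 m/Myr

39 m/Myr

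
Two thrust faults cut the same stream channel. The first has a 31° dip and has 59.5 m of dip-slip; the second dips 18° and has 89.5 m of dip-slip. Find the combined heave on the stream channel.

136 m

heave_A = 59.5 × cos(31°) = 51 m
heave_B = 89.5 × cos(18°) = 85.12 m
total = 51 + 85.12 = 136 m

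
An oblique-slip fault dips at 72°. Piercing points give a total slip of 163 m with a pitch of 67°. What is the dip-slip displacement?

150 m

dip-slip = net slip × sin(rake) = 163 m × sin(67°) = 150 m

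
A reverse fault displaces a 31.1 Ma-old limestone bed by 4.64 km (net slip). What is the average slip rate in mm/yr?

0.149 mm/yr

rate = 4.64 km / 31.1 Ma = 0.000149 m/yr = 0.149 mm/yr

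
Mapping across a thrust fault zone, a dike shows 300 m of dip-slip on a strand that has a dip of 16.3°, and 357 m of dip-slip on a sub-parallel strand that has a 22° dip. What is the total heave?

619 m

heave_A = 300 × cos(16.3°) = 287.9 m
heave_B = 357 × cos(22°) = 331 m
total = 287.9 + 331 = 619 m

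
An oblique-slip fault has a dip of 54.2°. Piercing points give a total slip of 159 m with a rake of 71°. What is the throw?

dip-slip = net slip × sin(rake) = 159 m × sin(71°) = 150.3 m
throw = dip-slip × sin(dip) = 150.3 × sin(54.2°) = 122 m

122 m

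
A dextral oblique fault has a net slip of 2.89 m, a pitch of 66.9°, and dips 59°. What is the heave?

dip-slip = net slip × sin(rake) = 2.89 m × sin(66.9°) = 2.658 m
heave = dip-slip × cos(dip) = 2.658 × cos(59°) = 1.37 m

1.37 m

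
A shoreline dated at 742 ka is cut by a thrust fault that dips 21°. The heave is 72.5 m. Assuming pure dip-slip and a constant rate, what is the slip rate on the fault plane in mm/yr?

dip-slip = heave / cos(dip) = 72.5 m / cos(21°) = 77.66 m
rate = 77.66 m / 742 ka = 0.000105 m/yr = 0.105 mm/yr

0.105 mm/yr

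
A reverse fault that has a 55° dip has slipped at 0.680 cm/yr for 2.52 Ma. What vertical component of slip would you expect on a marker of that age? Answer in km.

14 km

dip-slip = rate × time = 0.680 cm/yr × 2.52 Ma = 17140 m
throw = dip-slip × sin(dip) = 17140 × sin(55°) = 14000 m = 14 km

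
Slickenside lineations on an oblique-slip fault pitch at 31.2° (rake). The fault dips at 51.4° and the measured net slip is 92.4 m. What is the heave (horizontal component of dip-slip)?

29.9 m

dip-slip = net slip × sin(rake) = 92.4 m × sin(31.2°) = 47.87 m
heave = dip-slip × cos(dip) = 47.87 × cos(51.4°) = 29.9 m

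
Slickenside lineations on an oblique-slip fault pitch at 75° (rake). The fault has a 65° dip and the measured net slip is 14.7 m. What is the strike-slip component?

strike-slip = net slip × cos(rake) = 14.7 m × cos(75°) = 3.80 m

3.80 m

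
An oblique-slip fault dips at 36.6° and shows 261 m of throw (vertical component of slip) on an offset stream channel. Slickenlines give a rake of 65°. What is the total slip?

dip-slip = throw / sin(dip) = 261 / sin(36.6°) = 437.8 m
net slip = dip-slip / sin(rake) = 437.8 / sin(65°) = 483 m

483 m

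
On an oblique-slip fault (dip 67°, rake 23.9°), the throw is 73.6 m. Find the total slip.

197 m

dip-slip = throw / sin(dip) = 73.6 / sin(67°) = 79.96 m
net slip = dip-slip / sin(rake) = 79.96 / sin(23.9°) = 197 m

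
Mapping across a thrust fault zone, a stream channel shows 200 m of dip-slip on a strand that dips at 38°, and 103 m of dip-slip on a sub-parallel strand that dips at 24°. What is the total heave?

252 m

heave_A = 200 × cos(38°) = 157.6 m
heave_B = 103 × cos(24°) = 94.10 m
total = 157.6 + 94.10 = 252 m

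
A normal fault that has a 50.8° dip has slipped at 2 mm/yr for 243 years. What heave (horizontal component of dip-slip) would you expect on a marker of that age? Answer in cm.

dip-slip = rate × time = 2 mm/yr × 243 years = 0.4860 m
heave = dip-slip × cos(dip) = 0.4860 × cos(50.8°) = 0.307 m = 30.7 cm

30.7 cm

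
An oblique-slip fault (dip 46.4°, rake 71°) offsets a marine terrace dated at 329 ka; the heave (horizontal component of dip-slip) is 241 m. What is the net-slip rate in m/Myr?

dip-slip = heave / cos(dip) = 241 / cos(46.4°) = 349.5 m
net slip = dip-slip / sin(rake) = 349.5 / sin(71°) = 369.6 m
rate = 369.6 m / 329 ka = 0.00112 m/yr = 1120 m/Myr

1120 m/Myr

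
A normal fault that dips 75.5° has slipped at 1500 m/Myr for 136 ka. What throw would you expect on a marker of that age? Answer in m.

dip-slip = rate × time = 1500 m/Myr × 136 ka = 204 m
throw = dip-slip × sin(dip) = 204 × sin(75.5°) = 198 m

198 m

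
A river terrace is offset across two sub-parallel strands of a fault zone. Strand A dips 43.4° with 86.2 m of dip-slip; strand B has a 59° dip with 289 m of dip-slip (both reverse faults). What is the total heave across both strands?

heave_A = 86.2 × cos(43.4°) = 62.63 m
heave_B = 289 × cos(59°) = 148.8 m
total = 62.63 + 148.8 = 211 m

211 m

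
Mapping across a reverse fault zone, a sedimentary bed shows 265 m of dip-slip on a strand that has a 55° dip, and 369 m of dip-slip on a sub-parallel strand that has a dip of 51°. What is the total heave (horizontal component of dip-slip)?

384 m

heave_A = 265 × cos(55°) = 152 m
heave_B = 369 × cos(51°) = 232.2 m
total = 152 + 232.2 = 384 m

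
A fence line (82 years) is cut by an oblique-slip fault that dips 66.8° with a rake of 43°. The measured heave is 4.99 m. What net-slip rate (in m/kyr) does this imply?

dip-slip = heave / cos(dip) = 4.99 / cos(66.8°) = 12.67 m
net slip = dip-slip / sin(rake) = 12.67 / sin(43°) = 18.57 m
rate = 18.57 m / 82 years = 0.227 m/yr = 227 m/kyr

227 m/kyr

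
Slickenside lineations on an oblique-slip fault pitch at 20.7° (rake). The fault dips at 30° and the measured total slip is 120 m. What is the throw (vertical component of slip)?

21.2 m

dip-slip = net slip × sin(rake) = 120 m × sin(20.7°) = 42.42 m
throw = dip-slip × sin(dip) = 42.42 × sin(30°) = 21.2 m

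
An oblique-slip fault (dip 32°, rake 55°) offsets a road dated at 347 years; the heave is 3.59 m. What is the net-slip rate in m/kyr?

dip-slip = heave / cos(dip) = 3.59 / cos(32°) = 4.233 m
net slip = dip-slip / sin(rake) = 4.233 / sin(55°) = 5.168 m
rate = 5.168 m / 347 years = 0.0149 m/yr = 14.9 m/kyr

14.9 m/kyr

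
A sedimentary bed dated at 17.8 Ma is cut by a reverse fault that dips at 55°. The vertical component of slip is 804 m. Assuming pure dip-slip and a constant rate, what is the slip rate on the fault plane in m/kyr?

0.0551 m/kyr

dip-slip = throw / sin(dip) = 804 m / sin(55°) = 981.5 m
rate = 981.5 m / 17.8 Ma = 0.0000551 m/yr = 0.0551 m/kyr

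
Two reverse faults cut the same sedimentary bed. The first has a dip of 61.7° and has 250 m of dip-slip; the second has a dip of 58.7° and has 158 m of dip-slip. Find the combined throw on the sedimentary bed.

throw_A = 250 × sin(61.7°) = 220.1 m
throw_B = 158 × sin(58.7°) = 135 m
total = 220.1 + 135 = 355 m

355 m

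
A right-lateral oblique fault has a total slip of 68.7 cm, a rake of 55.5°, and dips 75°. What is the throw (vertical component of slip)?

54.7 cm

dip-slip = net slip × sin(rake) = 68.7 cm × sin(55.5°) = 56.62 cm
throw = dip-slip × sin(dip) = 56.62 × sin(75°) = 54.7 cm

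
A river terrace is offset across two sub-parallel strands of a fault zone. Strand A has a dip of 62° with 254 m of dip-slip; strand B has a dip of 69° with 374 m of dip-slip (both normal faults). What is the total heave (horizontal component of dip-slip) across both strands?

253 m

heave_A = 254 × cos(62°) = 119.2 m
heave_B = 374 × cos(69°) = 134 m
total = 119.2 + 134 = 253 m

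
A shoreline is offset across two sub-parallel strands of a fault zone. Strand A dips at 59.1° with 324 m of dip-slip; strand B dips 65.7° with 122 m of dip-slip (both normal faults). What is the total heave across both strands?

217 m

heave_A = 324 × cos(59.1°) = 166.4 m
heave_B = 122 × cos(65.7°) = 50.20 m
total = 166.4 + 50.20 = 217 m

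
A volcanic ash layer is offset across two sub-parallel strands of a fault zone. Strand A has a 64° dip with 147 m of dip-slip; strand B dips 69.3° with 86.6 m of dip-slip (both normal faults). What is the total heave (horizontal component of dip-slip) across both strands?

95.1 m

heave_A = 147 × cos(64°) = 64.44 m
heave_B = 86.6 × cos(69.3°) = 30.61 m
total = 64.44 + 30.61 = 95.1 m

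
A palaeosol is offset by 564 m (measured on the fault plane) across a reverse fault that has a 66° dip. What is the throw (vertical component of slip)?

throw = dip-slip × sin(dip) = 564 m × sin(66°) = 515 m

515 m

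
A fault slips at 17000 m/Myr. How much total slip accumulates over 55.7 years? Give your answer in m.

0.947 m

slip = rate × time = 17000 m/Myr × 55.7 years = 0.947 m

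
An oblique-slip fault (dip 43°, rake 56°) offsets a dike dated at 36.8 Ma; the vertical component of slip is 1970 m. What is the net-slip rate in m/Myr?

dip-slip = throw / sin(dip) = 1970 / sin(43°) = 2889 m
net slip = dip-slip / sin(rake) = 2889 / sin(56°) = 3484 m
rate = 3484 m / 36.8 Ma = 0.0000947 m/yr = 94.7 m/Myr

94.7 m/Myr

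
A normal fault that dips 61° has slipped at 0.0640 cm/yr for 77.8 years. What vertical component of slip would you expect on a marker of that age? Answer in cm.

4.35 cm

dip-slip = rate × time = 0.0640 cm/yr × 77.8 years = 0.04979 m
throw = dip-slip × sin(dip) = 0.04979 × sin(61°) = 0.0435 m = 4.35 cm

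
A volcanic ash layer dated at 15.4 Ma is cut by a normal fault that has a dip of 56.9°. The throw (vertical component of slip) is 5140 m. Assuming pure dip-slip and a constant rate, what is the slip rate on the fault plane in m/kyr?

dip-slip = throw / sin(dip) = 5140 m / sin(56.9°) = 6136 m
rate = 6136 m / 15.4 Ma = 0.000398 m/yr = 0.398 m/kyr

0.398 m/kyr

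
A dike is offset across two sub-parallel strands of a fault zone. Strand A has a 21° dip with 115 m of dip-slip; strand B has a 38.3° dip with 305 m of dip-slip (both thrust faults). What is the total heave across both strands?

heave_A = 115 × cos(21°) = 107.4 m
heave_B = 305 × cos(38.3°) = 239.4 m
total = 107.4 + 239.4 = 347 m

347 m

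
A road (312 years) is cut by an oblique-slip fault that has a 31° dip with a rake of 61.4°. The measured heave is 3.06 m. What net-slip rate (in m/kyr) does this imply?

13 m/kyr

dip-slip = heave / cos(dip) = 3.06 / cos(31°) = 3.570 m
net slip = dip-slip / sin(rake) = 3.570 / sin(61.4°) = 4.066 m
rate = 4.066 m / 312 years = 0.0130 m/yr = 13 m/kyr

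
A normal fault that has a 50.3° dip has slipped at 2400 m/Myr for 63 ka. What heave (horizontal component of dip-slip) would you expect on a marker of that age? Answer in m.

96.6 m

dip-slip = rate × time = 2400 m/Myr × 63 ka = 151.2 m
heave = dip-slip × cos(dip) = 151.2 × cos(50.3°) = 96.6 m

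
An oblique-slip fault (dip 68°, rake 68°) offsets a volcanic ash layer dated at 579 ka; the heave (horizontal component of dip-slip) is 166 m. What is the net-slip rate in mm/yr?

0.825 mm/yr

dip-slip = heave / cos(dip) = 166 / cos(68°) = 443.1 m
net slip = dip-slip / sin(rake) = 443.1 / sin(68°) = 477.9 m
rate = 477.9 m / 579 ka = 0.000825 m/yr = 0.825 mm/yr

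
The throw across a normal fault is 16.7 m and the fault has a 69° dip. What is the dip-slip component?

17.9 m

dip-slip = throw / sin(dip) = 16.7 / sin(69°) = 17.9 m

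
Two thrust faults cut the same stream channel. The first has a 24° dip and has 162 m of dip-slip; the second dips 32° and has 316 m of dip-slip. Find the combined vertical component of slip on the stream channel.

throw_A = 162 × sin(24°) = 65.89 m
throw_B = 316 × sin(32°) = 167.5 m
total = 65.89 + 167.5 = 233 m

233 m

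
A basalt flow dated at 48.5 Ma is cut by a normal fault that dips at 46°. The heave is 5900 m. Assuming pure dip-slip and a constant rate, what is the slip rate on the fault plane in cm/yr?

0.0175 cm/yr

dip-slip = heave / cos(dip) = 5900 m / cos(46°) = 8493 m
rate = 8493 m / 48.5 Ma = 0.000175 m/yr = 0.0175 cm/yr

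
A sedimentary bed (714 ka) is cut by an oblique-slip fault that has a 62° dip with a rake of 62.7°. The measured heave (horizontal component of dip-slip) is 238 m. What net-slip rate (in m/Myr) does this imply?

799 m/Myr

dip-slip = heave / cos(dip) = 238 / cos(62°) = 507 m
net slip = dip-slip / sin(rake) = 507 / sin(62.7°) = 570.5 m
rate = 570.5 m / 714 ka = 0.000799 m/yr = 799 m/Myr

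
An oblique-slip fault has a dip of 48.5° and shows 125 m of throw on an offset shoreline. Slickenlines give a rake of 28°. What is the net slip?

356 m

dip-slip = throw / sin(dip) = 125 / sin(48.5°) = 166.9 m
net slip = dip-slip / sin(rake) = 166.9 / sin(28°) = 356 m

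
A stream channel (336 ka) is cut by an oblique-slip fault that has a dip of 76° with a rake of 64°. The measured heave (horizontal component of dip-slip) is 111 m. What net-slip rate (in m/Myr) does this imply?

1520 m/Myr

dip-slip = heave / cos(dip) = 111 / cos(76°) = 458.8 m
net slip = dip-slip / sin(rake) = 458.8 / sin(64°) = 510.5 m
rate = 510.5 m / 336 ka = 0.00152 m/yr = 1520 m/Myr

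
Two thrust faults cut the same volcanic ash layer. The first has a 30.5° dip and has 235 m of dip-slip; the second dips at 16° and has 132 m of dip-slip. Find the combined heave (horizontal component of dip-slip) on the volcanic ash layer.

329 m

heave_A = 235 × cos(30.5°) = 202.5 m
heave_B = 132 × cos(16°) = 126.9 m
total = 202.5 + 126.9 = 329 m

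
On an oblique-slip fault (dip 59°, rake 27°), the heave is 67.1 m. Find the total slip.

dip-slip = heave / cos(dip) = 67.1 / cos(59°) = 130.3 m
net slip = dip-slip / sin(rake) = 130.3 / sin(27°) = 287 m

287 m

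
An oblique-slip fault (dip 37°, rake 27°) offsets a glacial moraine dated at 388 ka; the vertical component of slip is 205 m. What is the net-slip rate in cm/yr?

0.193 cm/yr

dip-slip = throw / sin(dip) = 205 / sin(37°) = 340.6 m
net slip = dip-slip / sin(rake) = 340.6 / sin(27°) = 750.3 m
rate = 750.3 m / 388 ka = 0.00193 m/yr = 0.193 cm/yr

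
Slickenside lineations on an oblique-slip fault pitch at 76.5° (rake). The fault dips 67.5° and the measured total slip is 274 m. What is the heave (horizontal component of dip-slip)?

102 m

dip-slip = net slip × sin(rake) = 274 m × sin(76.5°) = 266.4 m
heave = dip-slip × cos(dip) = 266.4 × cos(67.5°) = 102 m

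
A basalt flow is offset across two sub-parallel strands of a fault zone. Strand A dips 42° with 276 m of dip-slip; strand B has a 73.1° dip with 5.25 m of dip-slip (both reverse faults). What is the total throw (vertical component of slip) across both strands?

190 m

throw_A = 276 × sin(42°) = 184.7 m
throw_B = 5.25 × sin(73.1°) = 5.023 m
total = 184.7 + 5.023 = 190 m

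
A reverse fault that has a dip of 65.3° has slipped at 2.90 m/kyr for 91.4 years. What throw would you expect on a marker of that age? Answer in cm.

dip-slip = rate × time = 2.90 m/kyr × 91.4 years = 0.2651 m
throw = dip-slip × sin(dip) = 0.2651 × sin(65.3°) = 0.241 m = 24.1 cm

24.1 cm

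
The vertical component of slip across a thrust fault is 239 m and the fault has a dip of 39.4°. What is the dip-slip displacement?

dip-slip = throw / sin(dip) = 239 / sin(39.4°) = 377 m

377 m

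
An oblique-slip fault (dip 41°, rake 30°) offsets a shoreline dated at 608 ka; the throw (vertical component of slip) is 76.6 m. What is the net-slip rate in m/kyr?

dip-slip = throw / sin(dip) = 76.6 / sin(41°) = 116.8 m
net slip = dip-slip / sin(rake) = 116.8 / sin(30°) = 233.5 m
rate = 233.5 m / 608 ka = 0.000384 m/yr = 0.384 m/kyr

0.384 m/kyr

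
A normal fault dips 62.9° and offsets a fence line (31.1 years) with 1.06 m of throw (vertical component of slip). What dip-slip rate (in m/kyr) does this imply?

38.3 m/kyr

dip-slip = throw / sin(dip) = 1.06 m / sin(62.9°) = 1.191 m
rate = 1.191 m / 31.1 years = 0.0383 m/yr = 38.3 m/kyr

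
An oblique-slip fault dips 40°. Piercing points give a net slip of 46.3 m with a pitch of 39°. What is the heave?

dip-slip = net slip × sin(rake) = 46.3 m × sin(39°) = 29.14 m
heave = dip-slip × cos(dip) = 29.14 × cos(40°) = 22.3 m

22.3 m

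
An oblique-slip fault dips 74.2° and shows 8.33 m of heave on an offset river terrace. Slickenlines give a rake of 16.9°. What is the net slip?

dip-slip = heave / cos(dip) = 8.33 / cos(74.2°) = 30.59 m
net slip = dip-slip / sin(rake) = 30.59 / sin(16.9°) = 105 m

105 m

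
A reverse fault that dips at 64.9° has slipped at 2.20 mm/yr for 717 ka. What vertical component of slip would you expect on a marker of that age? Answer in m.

1430 m

dip-slip = rate × time = 2.20 mm/yr × 717 ka = 1577 m
throw = dip-slip × sin(dip) = 1577 × sin(64.9°) = 1430 m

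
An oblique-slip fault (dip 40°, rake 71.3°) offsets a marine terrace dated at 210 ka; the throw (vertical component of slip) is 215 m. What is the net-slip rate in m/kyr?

dip-slip = throw / sin(dip) = 215 / sin(40°) = 334.5 m
net slip = dip-slip / sin(rake) = 334.5 / sin(71.3°) = 353.1 m
rate = 353.1 m / 210 ka = 0.00168 m/yr = 1.68 m/kyr

1.68 m/kyr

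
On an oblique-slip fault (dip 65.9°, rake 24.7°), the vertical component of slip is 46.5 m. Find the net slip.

dip-slip = throw / sin(dip) = 46.5 / sin(65.9°) = 50.94 m
net slip = dip-slip / sin(rake) = 50.94 / sin(24.7°) = 122 m

122 m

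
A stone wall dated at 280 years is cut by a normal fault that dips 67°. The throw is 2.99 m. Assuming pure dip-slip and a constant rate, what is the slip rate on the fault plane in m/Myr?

11600 m/Myr

dip-slip = throw / sin(dip) = 2.99 m / sin(67°) = 3.248 m
rate = 3.248 m / 280 years = 0.0116 m/yr = 11600 m/Myr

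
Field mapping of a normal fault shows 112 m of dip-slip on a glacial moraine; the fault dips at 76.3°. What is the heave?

heave = dip-slip × cos(dip) = 112 m × cos(76.3°) = 26.5 m

26.5 m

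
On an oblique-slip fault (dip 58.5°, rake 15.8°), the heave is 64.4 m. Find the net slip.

dip-slip = heave / cos(dip) = 64.4 / cos(58.5°) = 123.3 m
net slip = dip-slip / sin(rake) = 123.3 / sin(15.8°) = 453 m

453 m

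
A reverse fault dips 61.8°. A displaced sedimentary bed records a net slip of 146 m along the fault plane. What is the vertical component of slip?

throw = dip-slip × sin(dip) = 146 m × sin(61.8°) = 129 m

129 m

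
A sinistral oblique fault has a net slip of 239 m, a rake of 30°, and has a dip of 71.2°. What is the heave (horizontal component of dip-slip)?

dip-slip = net slip × sin(rake) = 239 m × sin(30°) = 119.5 m
heave = dip-slip × cos(dip) = 119.5 × cos(71.2°) = 38.5 m

38.5 m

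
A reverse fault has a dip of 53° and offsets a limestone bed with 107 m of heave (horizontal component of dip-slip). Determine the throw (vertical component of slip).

142 m

throw = heave × tan(dip) = 107 × tan(53°) = 142 m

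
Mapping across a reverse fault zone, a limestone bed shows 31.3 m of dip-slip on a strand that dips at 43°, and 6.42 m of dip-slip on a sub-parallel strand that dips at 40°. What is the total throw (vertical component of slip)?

25.5 m

throw_A = 31.3 × sin(43°) = 21.35 m
throw_B = 6.42 × sin(40°) = 4.127 m
total = 21.35 + 4.127 = 25.5 m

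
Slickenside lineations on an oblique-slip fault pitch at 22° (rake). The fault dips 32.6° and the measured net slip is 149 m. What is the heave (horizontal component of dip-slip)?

47 m

dip-slip = net slip × sin(rake) = 149 m × sin(22°) = 55.82 m
heave = dip-slip × cos(dip) = 55.82 × cos(32.6°) = 47 m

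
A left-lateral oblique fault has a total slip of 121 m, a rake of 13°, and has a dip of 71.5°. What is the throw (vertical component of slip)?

dip-slip = net slip × sin(rake) = 121 m × sin(13°) = 27.22 m
throw = dip-slip × sin(dip) = 27.22 × sin(71.5°) = 25.8 m

25.8 m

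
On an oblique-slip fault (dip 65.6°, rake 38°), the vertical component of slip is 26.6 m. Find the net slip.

47.4 m

dip-slip = throw / sin(dip) = 26.6 / sin(65.6°) = 29.21 m
net slip = dip-slip / sin(rake) = 29.21 / sin(38°) = 47.4 m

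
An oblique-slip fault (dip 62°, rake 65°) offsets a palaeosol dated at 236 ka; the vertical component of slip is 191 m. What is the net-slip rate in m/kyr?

1.01 m/kyr

dip-slip = throw / sin(dip) = 191 / sin(62°) = 216.3 m
net slip = dip-slip / sin(rake) = 216.3 / sin(65°) = 238.7 m
rate = 238.7 m / 236 ka = 0.00101 m/yr = 1.01 m/kyr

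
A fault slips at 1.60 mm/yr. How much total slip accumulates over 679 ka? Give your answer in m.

1090 m

slip = rate × time = 1.60 mm/yr × 679 ka = 1090 m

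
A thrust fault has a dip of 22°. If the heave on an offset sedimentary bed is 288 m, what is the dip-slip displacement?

311 m

dip-slip = heave / cos(dip) = 288 / cos(22°) = 311 m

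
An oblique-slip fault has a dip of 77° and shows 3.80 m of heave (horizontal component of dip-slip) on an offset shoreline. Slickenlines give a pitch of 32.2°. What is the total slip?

31.7 m

dip-slip = heave / cos(dip) = 3.80 / cos(77°) = 16.89 m
net slip = dip-slip / sin(rake) = 16.89 / sin(32.2°) = 31.7 m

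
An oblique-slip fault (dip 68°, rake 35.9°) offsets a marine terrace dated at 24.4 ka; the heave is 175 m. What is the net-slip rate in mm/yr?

dip-slip = heave / cos(dip) = 175 / cos(68°) = 467.2 m
net slip = dip-slip / sin(rake) = 467.2 / sin(35.9°) = 796.7 m
rate = 796.7 m / 24.4 ka = 0.0327 m/yr = 32.7 mm/yr

32.7 mm/yr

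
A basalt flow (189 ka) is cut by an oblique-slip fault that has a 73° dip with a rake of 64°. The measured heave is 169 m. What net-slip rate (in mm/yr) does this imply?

3.40 mm/yr

dip-slip = heave / cos(dip) = 169 / cos(73°) = 578 m
net slip = dip-slip / sin(rake) = 578 / sin(64°) = 643.1 m
rate = 643.1 m / 189 ka = 0.00340 m/yr = 3.40 mm/yr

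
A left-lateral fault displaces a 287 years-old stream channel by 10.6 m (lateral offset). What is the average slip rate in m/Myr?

36900 m/Myr

rate = 10.6 m / 287 years = 0.0369 m/yr = 36900 m/Myr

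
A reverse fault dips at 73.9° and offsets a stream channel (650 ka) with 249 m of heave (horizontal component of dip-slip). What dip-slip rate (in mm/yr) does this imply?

1.38 mm/yr

dip-slip = heave / cos(dip) = 249 m / cos(73.9°) = 897.9 m
rate = 897.9 m / 650 ka = 0.00138 m/yr = 1.38 mm/yr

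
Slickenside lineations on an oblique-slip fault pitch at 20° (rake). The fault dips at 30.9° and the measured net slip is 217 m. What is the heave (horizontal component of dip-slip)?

63.7 m

dip-slip = net slip × sin(rake) = 217 m × sin(20°) = 74.22 m
heave = dip-slip × cos(dip) = 74.22 × cos(30.9°) = 63.7 m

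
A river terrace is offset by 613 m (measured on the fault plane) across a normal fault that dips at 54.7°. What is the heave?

heave = dip-slip × cos(dip) = 613 m × cos(54.7°) = 354 m

354 m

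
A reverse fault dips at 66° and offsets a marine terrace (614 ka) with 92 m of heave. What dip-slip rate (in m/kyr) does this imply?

dip-slip = heave / cos(dip) = 92 m / cos(66°) = 226.2 m
rate = 226.2 m / 614 ka = 0.000368 m/yr = 0.368 m/kyr

0.368 m/kyr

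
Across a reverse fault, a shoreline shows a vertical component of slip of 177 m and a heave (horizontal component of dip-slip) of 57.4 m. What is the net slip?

186 m

net slip = √(throw² + heave²) = √(177² + 57.4²) = 186 m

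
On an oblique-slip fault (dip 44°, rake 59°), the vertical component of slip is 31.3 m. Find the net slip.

dip-slip = throw / sin(dip) = 31.3 / sin(44°) = 45.06 m
net slip = dip-slip / sin(rake) = 45.06 / sin(59°) = 52.6 m

52.6 m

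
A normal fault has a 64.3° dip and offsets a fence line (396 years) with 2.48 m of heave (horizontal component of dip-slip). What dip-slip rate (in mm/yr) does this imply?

14.4 mm/yr

dip-slip = heave / cos(dip) = 2.48 m / cos(64.3°) = 5.719 m
rate = 5.719 m / 396 years = 0.0144 m/yr = 14.4 mm/yr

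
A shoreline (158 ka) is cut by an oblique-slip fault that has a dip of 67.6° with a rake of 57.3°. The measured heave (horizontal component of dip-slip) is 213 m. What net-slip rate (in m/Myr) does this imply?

4200 m/Myr

dip-slip = heave / cos(dip) = 213 / cos(67.6°) = 559 m
net slip = dip-slip / sin(rake) = 559 / sin(57.3°) = 664.2 m
rate = 664.2 m / 158 ka = 0.00420 m/yr = 4200 m/Myr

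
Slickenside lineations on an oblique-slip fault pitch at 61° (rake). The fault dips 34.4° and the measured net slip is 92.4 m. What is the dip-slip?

80.8 m

dip-slip = net slip × sin(rake) = 92.4 m × sin(61°) = 80.8 m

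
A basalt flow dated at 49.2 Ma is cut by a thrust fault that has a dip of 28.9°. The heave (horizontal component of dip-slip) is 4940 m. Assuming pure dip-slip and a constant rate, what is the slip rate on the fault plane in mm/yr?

0.115 mm/yr

dip-slip = heave / cos(dip) = 4940 m / cos(28.9°) = 5643 m
rate = 5643 m / 49.2 Ma = 0.000115 m/yr = 0.115 mm/yr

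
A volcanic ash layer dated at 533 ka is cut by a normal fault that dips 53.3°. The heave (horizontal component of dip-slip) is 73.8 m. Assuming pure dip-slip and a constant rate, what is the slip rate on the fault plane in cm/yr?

0.0232 cm/yr

dip-slip = heave / cos(dip) = 73.8 m / cos(53.3°) = 123.5 m
rate = 123.5 m / 533 ka = 0.000232 m/yr = 0.0232 cm/yr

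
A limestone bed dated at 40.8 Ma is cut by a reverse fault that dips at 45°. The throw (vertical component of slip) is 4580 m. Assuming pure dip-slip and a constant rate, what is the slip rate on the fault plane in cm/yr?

dip-slip = throw / sin(dip) = 4580 m / sin(45°) = 6477 m
rate = 6477 m / 40.8 Ma = 0.000159 m/yr = 0.0159 cm/yr

0.0159 cm/yr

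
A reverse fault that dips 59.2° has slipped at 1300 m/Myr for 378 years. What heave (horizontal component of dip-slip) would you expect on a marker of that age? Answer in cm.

dip-slip = rate × time = 1300 m/Myr × 378 years = 0.4914 m
heave = dip-slip × cos(dip) = 0.4914 × cos(59.2°) = 0.252 m = 25.2 cm

25.2 cm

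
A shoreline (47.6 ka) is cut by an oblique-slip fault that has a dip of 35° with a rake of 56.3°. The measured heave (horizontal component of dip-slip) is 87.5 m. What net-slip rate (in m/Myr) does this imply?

dip-slip = heave / cos(dip) = 87.5 / cos(35°) = 106.8 m
net slip = dip-slip / sin(rake) = 106.8 / sin(56.3°) = 128.4 m
rate = 128.4 m / 47.6 ka = 0.00270 m/yr = 2700 m/Myr

2700 m/Myr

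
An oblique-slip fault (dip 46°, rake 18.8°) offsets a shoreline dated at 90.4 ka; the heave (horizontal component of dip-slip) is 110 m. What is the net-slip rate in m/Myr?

5440 m/Myr

dip-slip = heave / cos(dip) = 110 / cos(46°) = 158.4 m
net slip = dip-slip / sin(rake) = 158.4 / sin(18.8°) = 491.4 m
rate = 491.4 m / 90.4 ka = 0.00544 m/yr = 5440 m/Myr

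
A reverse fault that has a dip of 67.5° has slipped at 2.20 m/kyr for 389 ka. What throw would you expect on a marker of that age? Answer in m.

dip-slip = rate × time = 2.20 m/kyr × 389 ka = 855.8 m
throw = dip-slip × sin(dip) = 855.8 × sin(67.5°) = 791 m

791 m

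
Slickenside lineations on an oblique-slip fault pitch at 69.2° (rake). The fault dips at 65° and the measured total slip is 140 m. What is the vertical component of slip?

dip-slip = net slip × sin(rake) = 140 m × sin(69.2°) = 130.9 m
throw = dip-slip × sin(dip) = 130.9 × sin(65°) = 119 m

119 m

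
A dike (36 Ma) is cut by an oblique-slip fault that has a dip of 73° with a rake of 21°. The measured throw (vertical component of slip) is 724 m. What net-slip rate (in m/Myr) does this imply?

dip-slip = throw / sin(dip) = 724 / sin(73°) = 757.1 m
net slip = dip-slip / sin(rake) = 757.1 / sin(21°) = 2113 m
rate = 2113 m / 36 Ma = 0.0000587 m/yr = 58.7 m/Myr

58.7 m/Myr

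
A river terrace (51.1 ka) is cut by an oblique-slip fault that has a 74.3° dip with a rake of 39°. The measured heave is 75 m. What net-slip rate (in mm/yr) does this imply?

dip-slip = heave / cos(dip) = 75 / cos(74.3°) = 277.2 m
net slip = dip-slip / sin(rake) = 277.2 / sin(39°) = 440.4 m
rate = 440.4 m / 51.1 ka = 0.00862 m/yr = 8.62 mm/yr

8.62 mm/yr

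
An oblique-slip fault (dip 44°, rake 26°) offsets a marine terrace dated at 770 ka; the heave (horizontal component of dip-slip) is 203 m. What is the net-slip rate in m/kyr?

0.836 m/kyr

dip-slip = heave / cos(dip) = 203 / cos(44°) = 282.2 m
net slip = dip-slip / sin(rake) = 282.2 / sin(26°) = 643.8 m
rate = 643.8 m / 770 ka = 0.000836 m/yr = 0.836 m/kyr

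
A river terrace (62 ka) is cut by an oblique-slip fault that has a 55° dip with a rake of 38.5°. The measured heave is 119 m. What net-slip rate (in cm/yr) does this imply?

dip-slip = heave / cos(dip) = 119 / cos(55°) = 207.5 m
net slip = dip-slip / sin(rake) = 207.5 / sin(38.5°) = 333.3 m
rate = 333.3 m / 62 ka = 0.00538 m/yr = 0.538 cm/yr

0.538 cm/yr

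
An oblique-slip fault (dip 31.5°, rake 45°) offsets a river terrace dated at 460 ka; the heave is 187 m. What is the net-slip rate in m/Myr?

674 m/Myr

dip-slip = heave / cos(dip) = 187 / cos(31.5°) = 219.3 m
net slip = dip-slip / sin(rake) = 219.3 / sin(45°) = 310.2 m
rate = 310.2 m / 460 ka = 0.000674 m/yr = 674 m/Myr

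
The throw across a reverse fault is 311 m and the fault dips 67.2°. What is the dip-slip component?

337 m

dip-slip = throw / sin(dip) = 311 / sin(67.2°) = 337 m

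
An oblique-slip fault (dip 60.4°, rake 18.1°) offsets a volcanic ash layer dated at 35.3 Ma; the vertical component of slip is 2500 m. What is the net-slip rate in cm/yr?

0.0262 cm/yr

dip-slip = throw / sin(dip) = 2500 / sin(60.4°) = 2875 m
net slip = dip-slip / sin(rake) = 2875 / sin(18.1°) = 9255 m
rate = 9255 m / 35.3 Ma = 0.000262 m/yr = 0.0262 cm/yr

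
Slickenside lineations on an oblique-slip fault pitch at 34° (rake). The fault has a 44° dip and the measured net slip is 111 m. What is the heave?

44.6 m

dip-slip = net slip × sin(rake) = 111 m × sin(34°) = 62.07 m
heave = dip-slip × cos(dip) = 62.07 × cos(44°) = 44.6 m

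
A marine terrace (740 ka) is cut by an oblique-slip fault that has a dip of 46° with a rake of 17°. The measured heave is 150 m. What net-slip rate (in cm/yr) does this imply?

0.0998 cm/yr

dip-slip = heave / cos(dip) = 150 / cos(46°) = 215.9 m
net slip = dip-slip / sin(rake) = 215.9 / sin(17°) = 738.6 m
rate = 738.6 m / 740 ka = 0.000998 m/yr = 0.0998 cm/yr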